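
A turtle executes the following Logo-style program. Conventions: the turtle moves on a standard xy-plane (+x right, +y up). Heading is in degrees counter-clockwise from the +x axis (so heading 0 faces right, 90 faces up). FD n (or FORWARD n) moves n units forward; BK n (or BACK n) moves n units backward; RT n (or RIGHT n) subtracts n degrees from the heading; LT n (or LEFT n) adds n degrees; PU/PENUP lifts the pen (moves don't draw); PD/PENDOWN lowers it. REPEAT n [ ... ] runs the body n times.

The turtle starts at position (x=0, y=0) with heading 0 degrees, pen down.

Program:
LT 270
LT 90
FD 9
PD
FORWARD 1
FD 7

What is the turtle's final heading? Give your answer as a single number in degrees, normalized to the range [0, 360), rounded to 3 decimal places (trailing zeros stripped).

Answer: 0

Derivation:
Executing turtle program step by step:
Start: pos=(0,0), heading=0, pen down
LT 270: heading 0 -> 270
LT 90: heading 270 -> 0
FD 9: (0,0) -> (9,0) [heading=0, draw]
PD: pen down
FD 1: (9,0) -> (10,0) [heading=0, draw]
FD 7: (10,0) -> (17,0) [heading=0, draw]
Final: pos=(17,0), heading=0, 3 segment(s) drawn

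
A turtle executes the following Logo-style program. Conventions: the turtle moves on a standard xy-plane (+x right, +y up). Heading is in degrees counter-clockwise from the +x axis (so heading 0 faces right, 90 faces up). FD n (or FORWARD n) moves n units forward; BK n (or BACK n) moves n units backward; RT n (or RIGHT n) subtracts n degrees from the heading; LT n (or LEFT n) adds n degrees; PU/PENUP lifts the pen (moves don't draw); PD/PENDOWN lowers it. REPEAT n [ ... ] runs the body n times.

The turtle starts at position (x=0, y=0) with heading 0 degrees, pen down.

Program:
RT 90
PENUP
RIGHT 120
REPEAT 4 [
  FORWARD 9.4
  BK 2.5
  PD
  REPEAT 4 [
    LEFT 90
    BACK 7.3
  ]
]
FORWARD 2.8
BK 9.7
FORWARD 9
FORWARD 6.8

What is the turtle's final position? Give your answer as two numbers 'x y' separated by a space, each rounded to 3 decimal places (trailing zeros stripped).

Executing turtle program step by step:
Start: pos=(0,0), heading=0, pen down
RT 90: heading 0 -> 270
PU: pen up
RT 120: heading 270 -> 150
REPEAT 4 [
  -- iteration 1/4 --
  FD 9.4: (0,0) -> (-8.141,4.7) [heading=150, move]
  BK 2.5: (-8.141,4.7) -> (-5.976,3.45) [heading=150, move]
  PD: pen down
  REPEAT 4 [
    -- iteration 1/4 --
    LT 90: heading 150 -> 240
    BK 7.3: (-5.976,3.45) -> (-2.326,9.772) [heading=240, draw]
    -- iteration 2/4 --
    LT 90: heading 240 -> 330
    BK 7.3: (-2.326,9.772) -> (-8.648,13.422) [heading=330, draw]
    -- iteration 3/4 --
    LT 90: heading 330 -> 60
    BK 7.3: (-8.648,13.422) -> (-12.298,7.1) [heading=60, draw]
    -- iteration 4/4 --
    LT 90: heading 60 -> 150
    BK 7.3: (-12.298,7.1) -> (-5.976,3.45) [heading=150, draw]
  ]
  -- iteration 2/4 --
  FD 9.4: (-5.976,3.45) -> (-14.116,8.15) [heading=150, draw]
  BK 2.5: (-14.116,8.15) -> (-11.951,6.9) [heading=150, draw]
  PD: pen down
  REPEAT 4 [
    -- iteration 1/4 --
    LT 90: heading 150 -> 240
    BK 7.3: (-11.951,6.9) -> (-8.301,13.222) [heading=240, draw]
    -- iteration 2/4 --
    LT 90: heading 240 -> 330
    BK 7.3: (-8.301,13.222) -> (-14.623,16.872) [heading=330, draw]
    -- iteration 3/4 --
    LT 90: heading 330 -> 60
    BK 7.3: (-14.623,16.872) -> (-18.273,10.55) [heading=60, draw]
    -- iteration 4/4 --
    LT 90: heading 60 -> 150
    BK 7.3: (-18.273,10.55) -> (-11.951,6.9) [heading=150, draw]
  ]
  -- iteration 3/4 --
  FD 9.4: (-11.951,6.9) -> (-20.092,11.6) [heading=150, draw]
  BK 2.5: (-20.092,11.6) -> (-17.927,10.35) [heading=150, draw]
  PD: pen down
  REPEAT 4 [
    -- iteration 1/4 --
    LT 90: heading 150 -> 240
    BK 7.3: (-17.927,10.35) -> (-14.277,16.672) [heading=240, draw]
    -- iteration 2/4 --
    LT 90: heading 240 -> 330
    BK 7.3: (-14.277,16.672) -> (-20.599,20.322) [heading=330, draw]
    -- iteration 3/4 --
    LT 90: heading 330 -> 60
    BK 7.3: (-20.599,20.322) -> (-24.249,14) [heading=60, draw]
    -- iteration 4/4 --
    LT 90: heading 60 -> 150
    BK 7.3: (-24.249,14) -> (-17.927,10.35) [heading=150, draw]
  ]
  -- iteration 4/4 --
  FD 9.4: (-17.927,10.35) -> (-26.067,15.05) [heading=150, draw]
  BK 2.5: (-26.067,15.05) -> (-23.902,13.8) [heading=150, draw]
  PD: pen down
  REPEAT 4 [
    -- iteration 1/4 --
    LT 90: heading 150 -> 240
    BK 7.3: (-23.902,13.8) -> (-20.252,20.122) [heading=240, draw]
    -- iteration 2/4 --
    LT 90: heading 240 -> 330
    BK 7.3: (-20.252,20.122) -> (-26.574,23.772) [heading=330, draw]
    -- iteration 3/4 --
    LT 90: heading 330 -> 60
    BK 7.3: (-26.574,23.772) -> (-30.224,17.45) [heading=60, draw]
    -- iteration 4/4 --
    LT 90: heading 60 -> 150
    BK 7.3: (-30.224,17.45) -> (-23.902,13.8) [heading=150, draw]
  ]
]
FD 2.8: (-23.902,13.8) -> (-26.327,15.2) [heading=150, draw]
BK 9.7: (-26.327,15.2) -> (-17.927,10.35) [heading=150, draw]
FD 9: (-17.927,10.35) -> (-25.721,14.85) [heading=150, draw]
FD 6.8: (-25.721,14.85) -> (-31.61,18.25) [heading=150, draw]
Final: pos=(-31.61,18.25), heading=150, 26 segment(s) drawn

Answer: -31.61 18.25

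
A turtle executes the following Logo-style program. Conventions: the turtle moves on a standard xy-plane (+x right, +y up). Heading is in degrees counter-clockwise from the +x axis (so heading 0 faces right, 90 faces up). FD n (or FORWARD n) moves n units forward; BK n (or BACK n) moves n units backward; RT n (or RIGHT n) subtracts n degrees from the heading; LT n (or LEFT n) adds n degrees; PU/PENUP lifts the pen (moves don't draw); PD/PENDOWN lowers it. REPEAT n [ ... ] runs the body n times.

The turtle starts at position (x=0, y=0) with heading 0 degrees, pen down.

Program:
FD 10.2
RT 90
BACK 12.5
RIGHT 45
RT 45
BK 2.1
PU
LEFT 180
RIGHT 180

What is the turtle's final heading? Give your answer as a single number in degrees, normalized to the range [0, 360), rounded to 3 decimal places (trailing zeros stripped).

Answer: 180

Derivation:
Executing turtle program step by step:
Start: pos=(0,0), heading=0, pen down
FD 10.2: (0,0) -> (10.2,0) [heading=0, draw]
RT 90: heading 0 -> 270
BK 12.5: (10.2,0) -> (10.2,12.5) [heading=270, draw]
RT 45: heading 270 -> 225
RT 45: heading 225 -> 180
BK 2.1: (10.2,12.5) -> (12.3,12.5) [heading=180, draw]
PU: pen up
LT 180: heading 180 -> 0
RT 180: heading 0 -> 180
Final: pos=(12.3,12.5), heading=180, 3 segment(s) drawn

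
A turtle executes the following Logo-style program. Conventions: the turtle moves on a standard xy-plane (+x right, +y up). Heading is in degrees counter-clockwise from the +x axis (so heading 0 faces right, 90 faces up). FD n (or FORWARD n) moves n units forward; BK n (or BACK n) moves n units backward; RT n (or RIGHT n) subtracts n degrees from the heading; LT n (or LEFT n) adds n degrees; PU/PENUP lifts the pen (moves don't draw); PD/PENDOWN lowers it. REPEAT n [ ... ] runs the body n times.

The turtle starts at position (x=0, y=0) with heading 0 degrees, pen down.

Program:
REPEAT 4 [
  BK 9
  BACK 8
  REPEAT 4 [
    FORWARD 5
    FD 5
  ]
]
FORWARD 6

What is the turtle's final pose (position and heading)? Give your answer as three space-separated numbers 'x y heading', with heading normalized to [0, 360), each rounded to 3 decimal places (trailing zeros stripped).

Answer: 98 0 0

Derivation:
Executing turtle program step by step:
Start: pos=(0,0), heading=0, pen down
REPEAT 4 [
  -- iteration 1/4 --
  BK 9: (0,0) -> (-9,0) [heading=0, draw]
  BK 8: (-9,0) -> (-17,0) [heading=0, draw]
  REPEAT 4 [
    -- iteration 1/4 --
    FD 5: (-17,0) -> (-12,0) [heading=0, draw]
    FD 5: (-12,0) -> (-7,0) [heading=0, draw]
    -- iteration 2/4 --
    FD 5: (-7,0) -> (-2,0) [heading=0, draw]
    FD 5: (-2,0) -> (3,0) [heading=0, draw]
    -- iteration 3/4 --
    FD 5: (3,0) -> (8,0) [heading=0, draw]
    FD 5: (8,0) -> (13,0) [heading=0, draw]
    -- iteration 4/4 --
    FD 5: (13,0) -> (18,0) [heading=0, draw]
    FD 5: (18,0) -> (23,0) [heading=0, draw]
  ]
  -- iteration 2/4 --
  BK 9: (23,0) -> (14,0) [heading=0, draw]
  BK 8: (14,0) -> (6,0) [heading=0, draw]
  REPEAT 4 [
    -- iteration 1/4 --
    FD 5: (6,0) -> (11,0) [heading=0, draw]
    FD 5: (11,0) -> (16,0) [heading=0, draw]
    -- iteration 2/4 --
    FD 5: (16,0) -> (21,0) [heading=0, draw]
    FD 5: (21,0) -> (26,0) [heading=0, draw]
    -- iteration 3/4 --
    FD 5: (26,0) -> (31,0) [heading=0, draw]
    FD 5: (31,0) -> (36,0) [heading=0, draw]
    -- iteration 4/4 --
    FD 5: (36,0) -> (41,0) [heading=0, draw]
    FD 5: (41,0) -> (46,0) [heading=0, draw]
  ]
  -- iteration 3/4 --
  BK 9: (46,0) -> (37,0) [heading=0, draw]
  BK 8: (37,0) -> (29,0) [heading=0, draw]
  REPEAT 4 [
    -- iteration 1/4 --
    FD 5: (29,0) -> (34,0) [heading=0, draw]
    FD 5: (34,0) -> (39,0) [heading=0, draw]
    -- iteration 2/4 --
    FD 5: (39,0) -> (44,0) [heading=0, draw]
    FD 5: (44,0) -> (49,0) [heading=0, draw]
    -- iteration 3/4 --
    FD 5: (49,0) -> (54,0) [heading=0, draw]
    FD 5: (54,0) -> (59,0) [heading=0, draw]
    -- iteration 4/4 --
    FD 5: (59,0) -> (64,0) [heading=0, draw]
    FD 5: (64,0) -> (69,0) [heading=0, draw]
  ]
  -- iteration 4/4 --
  BK 9: (69,0) -> (60,0) [heading=0, draw]
  BK 8: (60,0) -> (52,0) [heading=0, draw]
  REPEAT 4 [
    -- iteration 1/4 --
    FD 5: (52,0) -> (57,0) [heading=0, draw]
    FD 5: (57,0) -> (62,0) [heading=0, draw]
    -- iteration 2/4 --
    FD 5: (62,0) -> (67,0) [heading=0, draw]
    FD 5: (67,0) -> (72,0) [heading=0, draw]
    -- iteration 3/4 --
    FD 5: (72,0) -> (77,0) [heading=0, draw]
    FD 5: (77,0) -> (82,0) [heading=0, draw]
    -- iteration 4/4 --
    FD 5: (82,0) -> (87,0) [heading=0, draw]
    FD 5: (87,0) -> (92,0) [heading=0, draw]
  ]
]
FD 6: (92,0) -> (98,0) [heading=0, draw]
Final: pos=(98,0), heading=0, 41 segment(s) drawn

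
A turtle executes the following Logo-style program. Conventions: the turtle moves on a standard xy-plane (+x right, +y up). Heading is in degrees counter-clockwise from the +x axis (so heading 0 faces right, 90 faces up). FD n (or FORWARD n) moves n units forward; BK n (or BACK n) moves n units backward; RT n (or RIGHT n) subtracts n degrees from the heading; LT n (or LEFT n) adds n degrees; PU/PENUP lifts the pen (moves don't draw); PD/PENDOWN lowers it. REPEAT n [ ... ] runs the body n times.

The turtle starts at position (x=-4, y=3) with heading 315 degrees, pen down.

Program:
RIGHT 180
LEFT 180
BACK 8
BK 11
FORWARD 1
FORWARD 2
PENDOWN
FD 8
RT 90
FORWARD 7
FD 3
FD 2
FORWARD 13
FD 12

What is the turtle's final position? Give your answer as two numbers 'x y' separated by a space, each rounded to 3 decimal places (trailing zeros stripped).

Executing turtle program step by step:
Start: pos=(-4,3), heading=315, pen down
RT 180: heading 315 -> 135
LT 180: heading 135 -> 315
BK 8: (-4,3) -> (-9.657,8.657) [heading=315, draw]
BK 11: (-9.657,8.657) -> (-17.435,16.435) [heading=315, draw]
FD 1: (-17.435,16.435) -> (-16.728,15.728) [heading=315, draw]
FD 2: (-16.728,15.728) -> (-15.314,14.314) [heading=315, draw]
PD: pen down
FD 8: (-15.314,14.314) -> (-9.657,8.657) [heading=315, draw]
RT 90: heading 315 -> 225
FD 7: (-9.657,8.657) -> (-14.607,3.707) [heading=225, draw]
FD 3: (-14.607,3.707) -> (-16.728,1.586) [heading=225, draw]
FD 2: (-16.728,1.586) -> (-18.142,0.172) [heading=225, draw]
FD 13: (-18.142,0.172) -> (-27.335,-9.021) [heading=225, draw]
FD 12: (-27.335,-9.021) -> (-35.82,-17.506) [heading=225, draw]
Final: pos=(-35.82,-17.506), heading=225, 10 segment(s) drawn

Answer: -35.82 -17.506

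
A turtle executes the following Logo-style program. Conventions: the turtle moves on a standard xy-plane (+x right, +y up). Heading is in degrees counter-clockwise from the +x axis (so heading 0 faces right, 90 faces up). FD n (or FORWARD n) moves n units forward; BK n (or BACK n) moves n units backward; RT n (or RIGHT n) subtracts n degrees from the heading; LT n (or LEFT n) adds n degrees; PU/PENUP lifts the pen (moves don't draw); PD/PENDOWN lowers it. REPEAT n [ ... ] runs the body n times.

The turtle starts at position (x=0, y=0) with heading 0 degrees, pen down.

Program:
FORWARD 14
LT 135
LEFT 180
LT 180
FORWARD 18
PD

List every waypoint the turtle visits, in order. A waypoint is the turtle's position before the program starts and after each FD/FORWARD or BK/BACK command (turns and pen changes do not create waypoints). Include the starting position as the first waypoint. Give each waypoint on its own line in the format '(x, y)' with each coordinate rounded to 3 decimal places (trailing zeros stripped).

Answer: (0, 0)
(14, 0)
(1.272, 12.728)

Derivation:
Executing turtle program step by step:
Start: pos=(0,0), heading=0, pen down
FD 14: (0,0) -> (14,0) [heading=0, draw]
LT 135: heading 0 -> 135
LT 180: heading 135 -> 315
LT 180: heading 315 -> 135
FD 18: (14,0) -> (1.272,12.728) [heading=135, draw]
PD: pen down
Final: pos=(1.272,12.728), heading=135, 2 segment(s) drawn
Waypoints (3 total):
(0, 0)
(14, 0)
(1.272, 12.728)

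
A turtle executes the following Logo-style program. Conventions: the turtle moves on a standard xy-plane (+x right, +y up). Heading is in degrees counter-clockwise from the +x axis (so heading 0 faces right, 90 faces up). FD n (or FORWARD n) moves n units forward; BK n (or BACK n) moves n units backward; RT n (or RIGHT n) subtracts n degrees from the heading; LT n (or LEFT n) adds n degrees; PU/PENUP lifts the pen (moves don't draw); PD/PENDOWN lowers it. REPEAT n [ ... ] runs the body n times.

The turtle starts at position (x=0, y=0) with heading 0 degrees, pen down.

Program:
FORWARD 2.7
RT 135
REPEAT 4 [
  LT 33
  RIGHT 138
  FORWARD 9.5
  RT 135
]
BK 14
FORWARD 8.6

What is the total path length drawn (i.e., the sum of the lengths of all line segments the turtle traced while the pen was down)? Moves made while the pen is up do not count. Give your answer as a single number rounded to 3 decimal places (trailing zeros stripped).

Answer: 63.3

Derivation:
Executing turtle program step by step:
Start: pos=(0,0), heading=0, pen down
FD 2.7: (0,0) -> (2.7,0) [heading=0, draw]
RT 135: heading 0 -> 225
REPEAT 4 [
  -- iteration 1/4 --
  LT 33: heading 225 -> 258
  RT 138: heading 258 -> 120
  FD 9.5: (2.7,0) -> (-2.05,8.227) [heading=120, draw]
  RT 135: heading 120 -> 345
  -- iteration 2/4 --
  LT 33: heading 345 -> 18
  RT 138: heading 18 -> 240
  FD 9.5: (-2.05,8.227) -> (-6.8,0) [heading=240, draw]
  RT 135: heading 240 -> 105
  -- iteration 3/4 --
  LT 33: heading 105 -> 138
  RT 138: heading 138 -> 0
  FD 9.5: (-6.8,0) -> (2.7,0) [heading=0, draw]
  RT 135: heading 0 -> 225
  -- iteration 4/4 --
  LT 33: heading 225 -> 258
  RT 138: heading 258 -> 120
  FD 9.5: (2.7,0) -> (-2.05,8.227) [heading=120, draw]
  RT 135: heading 120 -> 345
]
BK 14: (-2.05,8.227) -> (-15.573,11.851) [heading=345, draw]
FD 8.6: (-15.573,11.851) -> (-7.266,9.625) [heading=345, draw]
Final: pos=(-7.266,9.625), heading=345, 7 segment(s) drawn

Segment lengths:
  seg 1: (0,0) -> (2.7,0), length = 2.7
  seg 2: (2.7,0) -> (-2.05,8.227), length = 9.5
  seg 3: (-2.05,8.227) -> (-6.8,0), length = 9.5
  seg 4: (-6.8,0) -> (2.7,0), length = 9.5
  seg 5: (2.7,0) -> (-2.05,8.227), length = 9.5
  seg 6: (-2.05,8.227) -> (-15.573,11.851), length = 14
  seg 7: (-15.573,11.851) -> (-7.266,9.625), length = 8.6
Total = 63.3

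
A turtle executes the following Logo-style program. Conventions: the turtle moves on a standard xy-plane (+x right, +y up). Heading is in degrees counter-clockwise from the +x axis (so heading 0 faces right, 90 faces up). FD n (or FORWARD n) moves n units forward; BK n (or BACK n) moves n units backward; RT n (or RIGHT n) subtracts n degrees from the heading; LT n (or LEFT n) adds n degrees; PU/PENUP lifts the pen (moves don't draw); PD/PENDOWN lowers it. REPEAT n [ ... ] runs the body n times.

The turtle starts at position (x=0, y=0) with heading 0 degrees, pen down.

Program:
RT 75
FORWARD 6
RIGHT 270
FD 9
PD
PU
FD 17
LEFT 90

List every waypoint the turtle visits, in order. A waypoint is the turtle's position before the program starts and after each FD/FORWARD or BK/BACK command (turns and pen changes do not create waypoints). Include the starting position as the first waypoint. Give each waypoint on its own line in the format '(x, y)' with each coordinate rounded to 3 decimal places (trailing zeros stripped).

Answer: (0, 0)
(1.553, -5.796)
(10.246, -3.466)
(26.667, 0.934)

Derivation:
Executing turtle program step by step:
Start: pos=(0,0), heading=0, pen down
RT 75: heading 0 -> 285
FD 6: (0,0) -> (1.553,-5.796) [heading=285, draw]
RT 270: heading 285 -> 15
FD 9: (1.553,-5.796) -> (10.246,-3.466) [heading=15, draw]
PD: pen down
PU: pen up
FD 17: (10.246,-3.466) -> (26.667,0.934) [heading=15, move]
LT 90: heading 15 -> 105
Final: pos=(26.667,0.934), heading=105, 2 segment(s) drawn
Waypoints (4 total):
(0, 0)
(1.553, -5.796)
(10.246, -3.466)
(26.667, 0.934)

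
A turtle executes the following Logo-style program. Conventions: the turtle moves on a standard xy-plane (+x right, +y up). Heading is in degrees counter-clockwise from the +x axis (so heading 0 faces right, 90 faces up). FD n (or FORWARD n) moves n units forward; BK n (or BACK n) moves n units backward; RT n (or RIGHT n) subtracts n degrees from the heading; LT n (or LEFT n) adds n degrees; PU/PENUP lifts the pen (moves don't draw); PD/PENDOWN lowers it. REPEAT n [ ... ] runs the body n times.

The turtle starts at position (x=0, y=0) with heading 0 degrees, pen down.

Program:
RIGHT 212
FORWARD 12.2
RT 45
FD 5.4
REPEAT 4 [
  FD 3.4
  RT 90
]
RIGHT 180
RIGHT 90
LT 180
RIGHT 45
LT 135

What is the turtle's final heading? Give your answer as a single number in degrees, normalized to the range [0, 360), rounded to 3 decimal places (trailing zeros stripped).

Answer: 103

Derivation:
Executing turtle program step by step:
Start: pos=(0,0), heading=0, pen down
RT 212: heading 0 -> 148
FD 12.2: (0,0) -> (-10.346,6.465) [heading=148, draw]
RT 45: heading 148 -> 103
FD 5.4: (-10.346,6.465) -> (-11.561,11.727) [heading=103, draw]
REPEAT 4 [
  -- iteration 1/4 --
  FD 3.4: (-11.561,11.727) -> (-12.326,15.039) [heading=103, draw]
  RT 90: heading 103 -> 13
  -- iteration 2/4 --
  FD 3.4: (-12.326,15.039) -> (-9.013,15.804) [heading=13, draw]
  RT 90: heading 13 -> 283
  -- iteration 3/4 --
  FD 3.4: (-9.013,15.804) -> (-8.248,12.491) [heading=283, draw]
  RT 90: heading 283 -> 193
  -- iteration 4/4 --
  FD 3.4: (-8.248,12.491) -> (-11.561,11.727) [heading=193, draw]
  RT 90: heading 193 -> 103
]
RT 180: heading 103 -> 283
RT 90: heading 283 -> 193
LT 180: heading 193 -> 13
RT 45: heading 13 -> 328
LT 135: heading 328 -> 103
Final: pos=(-11.561,11.727), heading=103, 6 segment(s) drawn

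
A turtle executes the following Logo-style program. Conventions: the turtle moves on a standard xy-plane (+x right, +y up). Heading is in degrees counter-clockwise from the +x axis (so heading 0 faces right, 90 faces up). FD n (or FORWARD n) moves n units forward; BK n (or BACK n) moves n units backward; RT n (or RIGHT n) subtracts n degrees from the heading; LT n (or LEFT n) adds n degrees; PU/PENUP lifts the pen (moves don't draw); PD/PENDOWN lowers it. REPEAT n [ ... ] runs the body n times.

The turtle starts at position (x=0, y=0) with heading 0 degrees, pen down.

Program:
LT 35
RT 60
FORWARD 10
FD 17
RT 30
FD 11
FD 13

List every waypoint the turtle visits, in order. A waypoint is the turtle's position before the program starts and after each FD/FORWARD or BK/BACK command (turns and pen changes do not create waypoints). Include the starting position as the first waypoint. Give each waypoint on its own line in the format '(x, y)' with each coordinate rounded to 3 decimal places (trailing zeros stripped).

Executing turtle program step by step:
Start: pos=(0,0), heading=0, pen down
LT 35: heading 0 -> 35
RT 60: heading 35 -> 335
FD 10: (0,0) -> (9.063,-4.226) [heading=335, draw]
FD 17: (9.063,-4.226) -> (24.47,-11.411) [heading=335, draw]
RT 30: heading 335 -> 305
FD 11: (24.47,-11.411) -> (30.78,-20.421) [heading=305, draw]
FD 13: (30.78,-20.421) -> (38.236,-31.07) [heading=305, draw]
Final: pos=(38.236,-31.07), heading=305, 4 segment(s) drawn
Waypoints (5 total):
(0, 0)
(9.063, -4.226)
(24.47, -11.411)
(30.78, -20.421)
(38.236, -31.07)

Answer: (0, 0)
(9.063, -4.226)
(24.47, -11.411)
(30.78, -20.421)
(38.236, -31.07)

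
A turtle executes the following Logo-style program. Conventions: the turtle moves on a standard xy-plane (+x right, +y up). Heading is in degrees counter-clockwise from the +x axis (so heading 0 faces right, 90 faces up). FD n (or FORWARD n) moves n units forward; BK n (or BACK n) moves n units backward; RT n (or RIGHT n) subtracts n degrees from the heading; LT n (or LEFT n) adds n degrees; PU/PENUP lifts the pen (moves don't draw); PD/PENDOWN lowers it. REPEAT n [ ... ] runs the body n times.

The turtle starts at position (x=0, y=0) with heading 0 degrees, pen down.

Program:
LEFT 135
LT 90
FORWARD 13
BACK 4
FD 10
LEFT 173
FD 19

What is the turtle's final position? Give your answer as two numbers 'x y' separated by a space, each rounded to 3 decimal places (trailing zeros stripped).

Executing turtle program step by step:
Start: pos=(0,0), heading=0, pen down
LT 135: heading 0 -> 135
LT 90: heading 135 -> 225
FD 13: (0,0) -> (-9.192,-9.192) [heading=225, draw]
BK 4: (-9.192,-9.192) -> (-6.364,-6.364) [heading=225, draw]
FD 10: (-6.364,-6.364) -> (-13.435,-13.435) [heading=225, draw]
LT 173: heading 225 -> 38
FD 19: (-13.435,-13.435) -> (1.537,-1.737) [heading=38, draw]
Final: pos=(1.537,-1.737), heading=38, 4 segment(s) drawn

Answer: 1.537 -1.737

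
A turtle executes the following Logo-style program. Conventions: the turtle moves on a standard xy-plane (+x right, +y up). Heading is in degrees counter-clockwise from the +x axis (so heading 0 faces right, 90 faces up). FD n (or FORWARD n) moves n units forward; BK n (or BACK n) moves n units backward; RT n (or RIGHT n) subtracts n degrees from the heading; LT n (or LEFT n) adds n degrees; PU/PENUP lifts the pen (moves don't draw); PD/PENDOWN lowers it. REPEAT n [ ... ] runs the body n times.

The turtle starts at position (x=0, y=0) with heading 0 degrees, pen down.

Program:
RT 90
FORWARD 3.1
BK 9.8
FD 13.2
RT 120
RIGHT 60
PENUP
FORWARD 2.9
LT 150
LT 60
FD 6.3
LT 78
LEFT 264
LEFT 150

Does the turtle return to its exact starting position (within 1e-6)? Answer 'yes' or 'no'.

Answer: no

Derivation:
Executing turtle program step by step:
Start: pos=(0,0), heading=0, pen down
RT 90: heading 0 -> 270
FD 3.1: (0,0) -> (0,-3.1) [heading=270, draw]
BK 9.8: (0,-3.1) -> (0,6.7) [heading=270, draw]
FD 13.2: (0,6.7) -> (0,-6.5) [heading=270, draw]
RT 120: heading 270 -> 150
RT 60: heading 150 -> 90
PU: pen up
FD 2.9: (0,-6.5) -> (0,-3.6) [heading=90, move]
LT 150: heading 90 -> 240
LT 60: heading 240 -> 300
FD 6.3: (0,-3.6) -> (3.15,-9.056) [heading=300, move]
LT 78: heading 300 -> 18
LT 264: heading 18 -> 282
LT 150: heading 282 -> 72
Final: pos=(3.15,-9.056), heading=72, 3 segment(s) drawn

Start position: (0, 0)
Final position: (3.15, -9.056)
Distance = 9.588; >= 1e-6 -> NOT closed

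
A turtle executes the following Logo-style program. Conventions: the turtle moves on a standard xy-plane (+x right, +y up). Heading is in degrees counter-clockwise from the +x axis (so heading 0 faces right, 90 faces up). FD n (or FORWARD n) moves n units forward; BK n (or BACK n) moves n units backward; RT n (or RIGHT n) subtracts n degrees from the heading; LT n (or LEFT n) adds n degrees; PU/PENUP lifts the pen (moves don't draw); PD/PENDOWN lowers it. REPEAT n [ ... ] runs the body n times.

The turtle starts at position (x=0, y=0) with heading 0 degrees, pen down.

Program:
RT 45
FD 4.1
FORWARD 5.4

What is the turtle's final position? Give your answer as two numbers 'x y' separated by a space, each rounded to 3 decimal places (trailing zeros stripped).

Answer: 6.718 -6.718

Derivation:
Executing turtle program step by step:
Start: pos=(0,0), heading=0, pen down
RT 45: heading 0 -> 315
FD 4.1: (0,0) -> (2.899,-2.899) [heading=315, draw]
FD 5.4: (2.899,-2.899) -> (6.718,-6.718) [heading=315, draw]
Final: pos=(6.718,-6.718), heading=315, 2 segment(s) drawn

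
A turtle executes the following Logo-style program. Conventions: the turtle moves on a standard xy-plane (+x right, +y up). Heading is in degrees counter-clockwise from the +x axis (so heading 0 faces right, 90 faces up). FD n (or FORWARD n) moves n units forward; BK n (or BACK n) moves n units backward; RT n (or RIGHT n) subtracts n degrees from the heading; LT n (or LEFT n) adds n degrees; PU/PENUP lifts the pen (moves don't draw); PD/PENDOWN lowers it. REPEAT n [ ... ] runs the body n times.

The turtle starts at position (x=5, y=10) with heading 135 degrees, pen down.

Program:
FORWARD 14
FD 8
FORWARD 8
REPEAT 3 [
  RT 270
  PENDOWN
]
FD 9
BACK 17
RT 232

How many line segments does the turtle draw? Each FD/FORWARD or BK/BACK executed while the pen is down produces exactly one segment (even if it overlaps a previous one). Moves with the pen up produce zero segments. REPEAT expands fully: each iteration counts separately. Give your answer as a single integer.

Executing turtle program step by step:
Start: pos=(5,10), heading=135, pen down
FD 14: (5,10) -> (-4.899,19.899) [heading=135, draw]
FD 8: (-4.899,19.899) -> (-10.556,25.556) [heading=135, draw]
FD 8: (-10.556,25.556) -> (-16.213,31.213) [heading=135, draw]
REPEAT 3 [
  -- iteration 1/3 --
  RT 270: heading 135 -> 225
  PD: pen down
  -- iteration 2/3 --
  RT 270: heading 225 -> 315
  PD: pen down
  -- iteration 3/3 --
  RT 270: heading 315 -> 45
  PD: pen down
]
FD 9: (-16.213,31.213) -> (-9.849,37.577) [heading=45, draw]
BK 17: (-9.849,37.577) -> (-21.87,25.556) [heading=45, draw]
RT 232: heading 45 -> 173
Final: pos=(-21.87,25.556), heading=173, 5 segment(s) drawn
Segments drawn: 5

Answer: 5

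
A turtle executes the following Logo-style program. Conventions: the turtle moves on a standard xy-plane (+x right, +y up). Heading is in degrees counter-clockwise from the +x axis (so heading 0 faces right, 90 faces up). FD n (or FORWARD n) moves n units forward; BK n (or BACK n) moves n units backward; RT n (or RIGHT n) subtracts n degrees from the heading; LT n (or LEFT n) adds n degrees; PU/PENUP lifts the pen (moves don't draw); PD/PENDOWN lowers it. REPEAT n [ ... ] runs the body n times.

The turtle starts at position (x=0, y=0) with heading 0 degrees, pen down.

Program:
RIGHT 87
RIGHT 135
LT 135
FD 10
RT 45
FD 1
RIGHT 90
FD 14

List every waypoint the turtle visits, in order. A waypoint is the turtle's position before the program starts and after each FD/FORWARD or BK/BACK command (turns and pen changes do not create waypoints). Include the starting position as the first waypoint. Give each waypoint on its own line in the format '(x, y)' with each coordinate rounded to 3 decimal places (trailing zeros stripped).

Answer: (0, 0)
(0.523, -9.986)
(-0.146, -10.729)
(-10.55, -1.362)

Derivation:
Executing turtle program step by step:
Start: pos=(0,0), heading=0, pen down
RT 87: heading 0 -> 273
RT 135: heading 273 -> 138
LT 135: heading 138 -> 273
FD 10: (0,0) -> (0.523,-9.986) [heading=273, draw]
RT 45: heading 273 -> 228
FD 1: (0.523,-9.986) -> (-0.146,-10.729) [heading=228, draw]
RT 90: heading 228 -> 138
FD 14: (-0.146,-10.729) -> (-10.55,-1.362) [heading=138, draw]
Final: pos=(-10.55,-1.362), heading=138, 3 segment(s) drawn
Waypoints (4 total):
(0, 0)
(0.523, -9.986)
(-0.146, -10.729)
(-10.55, -1.362)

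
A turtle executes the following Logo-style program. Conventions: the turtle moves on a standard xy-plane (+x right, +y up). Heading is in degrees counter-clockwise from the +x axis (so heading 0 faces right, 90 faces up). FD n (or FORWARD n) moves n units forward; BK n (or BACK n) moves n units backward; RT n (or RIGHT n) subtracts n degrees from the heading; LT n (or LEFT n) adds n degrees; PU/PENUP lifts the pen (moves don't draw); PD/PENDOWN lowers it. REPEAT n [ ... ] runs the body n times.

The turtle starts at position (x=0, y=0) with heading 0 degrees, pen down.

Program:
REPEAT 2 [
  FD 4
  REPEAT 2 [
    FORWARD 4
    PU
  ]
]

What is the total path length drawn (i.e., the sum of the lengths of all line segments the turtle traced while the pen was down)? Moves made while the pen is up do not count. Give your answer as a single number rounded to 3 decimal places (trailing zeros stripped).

Answer: 8

Derivation:
Executing turtle program step by step:
Start: pos=(0,0), heading=0, pen down
REPEAT 2 [
  -- iteration 1/2 --
  FD 4: (0,0) -> (4,0) [heading=0, draw]
  REPEAT 2 [
    -- iteration 1/2 --
    FD 4: (4,0) -> (8,0) [heading=0, draw]
    PU: pen up
    -- iteration 2/2 --
    FD 4: (8,0) -> (12,0) [heading=0, move]
    PU: pen up
  ]
  -- iteration 2/2 --
  FD 4: (12,0) -> (16,0) [heading=0, move]
  REPEAT 2 [
    -- iteration 1/2 --
    FD 4: (16,0) -> (20,0) [heading=0, move]
    PU: pen up
    -- iteration 2/2 --
    FD 4: (20,0) -> (24,0) [heading=0, move]
    PU: pen up
  ]
]
Final: pos=(24,0), heading=0, 2 segment(s) drawn

Segment lengths:
  seg 1: (0,0) -> (4,0), length = 4
  seg 2: (4,0) -> (8,0), length = 4
Total = 8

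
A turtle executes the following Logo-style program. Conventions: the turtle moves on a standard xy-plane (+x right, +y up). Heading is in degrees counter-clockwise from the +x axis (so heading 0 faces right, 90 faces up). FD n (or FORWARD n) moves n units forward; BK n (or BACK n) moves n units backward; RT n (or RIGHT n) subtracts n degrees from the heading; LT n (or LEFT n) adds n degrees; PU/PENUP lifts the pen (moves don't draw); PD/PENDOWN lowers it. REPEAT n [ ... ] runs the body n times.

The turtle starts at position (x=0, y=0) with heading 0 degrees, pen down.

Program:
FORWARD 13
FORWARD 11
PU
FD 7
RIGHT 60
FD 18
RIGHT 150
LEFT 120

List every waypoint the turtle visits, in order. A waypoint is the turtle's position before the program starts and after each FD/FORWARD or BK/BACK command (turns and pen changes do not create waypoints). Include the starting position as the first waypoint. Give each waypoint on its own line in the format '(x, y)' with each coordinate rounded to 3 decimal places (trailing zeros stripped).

Executing turtle program step by step:
Start: pos=(0,0), heading=0, pen down
FD 13: (0,0) -> (13,0) [heading=0, draw]
FD 11: (13,0) -> (24,0) [heading=0, draw]
PU: pen up
FD 7: (24,0) -> (31,0) [heading=0, move]
RT 60: heading 0 -> 300
FD 18: (31,0) -> (40,-15.588) [heading=300, move]
RT 150: heading 300 -> 150
LT 120: heading 150 -> 270
Final: pos=(40,-15.588), heading=270, 2 segment(s) drawn
Waypoints (5 total):
(0, 0)
(13, 0)
(24, 0)
(31, 0)
(40, -15.588)

Answer: (0, 0)
(13, 0)
(24, 0)
(31, 0)
(40, -15.588)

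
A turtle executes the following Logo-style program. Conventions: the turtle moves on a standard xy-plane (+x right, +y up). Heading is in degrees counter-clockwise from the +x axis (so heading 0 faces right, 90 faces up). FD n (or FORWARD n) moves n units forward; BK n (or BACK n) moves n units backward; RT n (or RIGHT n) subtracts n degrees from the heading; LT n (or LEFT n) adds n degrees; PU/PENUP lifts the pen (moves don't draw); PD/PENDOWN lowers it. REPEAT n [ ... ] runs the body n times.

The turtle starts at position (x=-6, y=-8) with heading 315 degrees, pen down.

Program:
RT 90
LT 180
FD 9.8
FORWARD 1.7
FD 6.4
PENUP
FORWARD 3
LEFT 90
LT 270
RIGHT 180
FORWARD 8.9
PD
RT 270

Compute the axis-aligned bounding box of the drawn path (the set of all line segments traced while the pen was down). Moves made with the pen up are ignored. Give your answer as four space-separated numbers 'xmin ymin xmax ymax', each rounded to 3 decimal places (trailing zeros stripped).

Executing turtle program step by step:
Start: pos=(-6,-8), heading=315, pen down
RT 90: heading 315 -> 225
LT 180: heading 225 -> 45
FD 9.8: (-6,-8) -> (0.93,-1.07) [heading=45, draw]
FD 1.7: (0.93,-1.07) -> (2.132,0.132) [heading=45, draw]
FD 6.4: (2.132,0.132) -> (6.657,4.657) [heading=45, draw]
PU: pen up
FD 3: (6.657,4.657) -> (8.779,6.779) [heading=45, move]
LT 90: heading 45 -> 135
LT 270: heading 135 -> 45
RT 180: heading 45 -> 225
FD 8.9: (8.779,6.779) -> (2.485,0.485) [heading=225, move]
PD: pen down
RT 270: heading 225 -> 315
Final: pos=(2.485,0.485), heading=315, 3 segment(s) drawn

Segment endpoints: x in {-6, 0.93, 2.132, 6.657}, y in {-8, -1.07, 0.132, 4.657}
xmin=-6, ymin=-8, xmax=6.657, ymax=4.657

Answer: -6 -8 6.657 4.657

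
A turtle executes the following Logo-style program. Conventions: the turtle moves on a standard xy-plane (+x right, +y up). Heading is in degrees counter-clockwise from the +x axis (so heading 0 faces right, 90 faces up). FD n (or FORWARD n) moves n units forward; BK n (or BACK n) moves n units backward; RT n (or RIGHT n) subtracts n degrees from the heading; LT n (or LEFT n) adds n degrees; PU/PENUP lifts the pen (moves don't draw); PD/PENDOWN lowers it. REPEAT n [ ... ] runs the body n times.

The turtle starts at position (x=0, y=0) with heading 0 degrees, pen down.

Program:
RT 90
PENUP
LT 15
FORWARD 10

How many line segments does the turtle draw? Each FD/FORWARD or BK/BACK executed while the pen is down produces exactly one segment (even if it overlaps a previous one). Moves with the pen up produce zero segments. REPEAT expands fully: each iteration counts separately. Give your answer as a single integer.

Executing turtle program step by step:
Start: pos=(0,0), heading=0, pen down
RT 90: heading 0 -> 270
PU: pen up
LT 15: heading 270 -> 285
FD 10: (0,0) -> (2.588,-9.659) [heading=285, move]
Final: pos=(2.588,-9.659), heading=285, 0 segment(s) drawn
Segments drawn: 0

Answer: 0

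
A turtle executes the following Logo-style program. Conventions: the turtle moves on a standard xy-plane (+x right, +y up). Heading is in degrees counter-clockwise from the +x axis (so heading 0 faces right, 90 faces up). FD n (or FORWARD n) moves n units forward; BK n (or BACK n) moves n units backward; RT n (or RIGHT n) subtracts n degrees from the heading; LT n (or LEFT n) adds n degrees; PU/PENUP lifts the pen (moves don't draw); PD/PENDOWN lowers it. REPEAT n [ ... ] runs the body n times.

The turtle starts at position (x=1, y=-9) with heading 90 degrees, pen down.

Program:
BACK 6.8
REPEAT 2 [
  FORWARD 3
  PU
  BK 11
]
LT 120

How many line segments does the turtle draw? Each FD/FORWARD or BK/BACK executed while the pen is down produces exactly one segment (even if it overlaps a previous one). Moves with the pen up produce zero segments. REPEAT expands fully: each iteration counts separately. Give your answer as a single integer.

Executing turtle program step by step:
Start: pos=(1,-9), heading=90, pen down
BK 6.8: (1,-9) -> (1,-15.8) [heading=90, draw]
REPEAT 2 [
  -- iteration 1/2 --
  FD 3: (1,-15.8) -> (1,-12.8) [heading=90, draw]
  PU: pen up
  BK 11: (1,-12.8) -> (1,-23.8) [heading=90, move]
  -- iteration 2/2 --
  FD 3: (1,-23.8) -> (1,-20.8) [heading=90, move]
  PU: pen up
  BK 11: (1,-20.8) -> (1,-31.8) [heading=90, move]
]
LT 120: heading 90 -> 210
Final: pos=(1,-31.8), heading=210, 2 segment(s) drawn
Segments drawn: 2

Answer: 2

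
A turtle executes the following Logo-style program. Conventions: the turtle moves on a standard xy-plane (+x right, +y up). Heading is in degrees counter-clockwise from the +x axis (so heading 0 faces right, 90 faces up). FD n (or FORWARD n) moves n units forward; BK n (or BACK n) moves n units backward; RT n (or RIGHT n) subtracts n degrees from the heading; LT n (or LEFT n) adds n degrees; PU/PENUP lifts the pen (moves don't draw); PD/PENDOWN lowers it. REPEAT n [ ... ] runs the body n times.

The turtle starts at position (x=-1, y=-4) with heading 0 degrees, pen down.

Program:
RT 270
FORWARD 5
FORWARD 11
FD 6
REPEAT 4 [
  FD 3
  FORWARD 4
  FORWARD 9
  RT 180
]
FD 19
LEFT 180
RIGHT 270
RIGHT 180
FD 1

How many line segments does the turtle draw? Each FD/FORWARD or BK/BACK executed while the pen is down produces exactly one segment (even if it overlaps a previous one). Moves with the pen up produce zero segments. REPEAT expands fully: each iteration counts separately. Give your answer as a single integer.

Answer: 17

Derivation:
Executing turtle program step by step:
Start: pos=(-1,-4), heading=0, pen down
RT 270: heading 0 -> 90
FD 5: (-1,-4) -> (-1,1) [heading=90, draw]
FD 11: (-1,1) -> (-1,12) [heading=90, draw]
FD 6: (-1,12) -> (-1,18) [heading=90, draw]
REPEAT 4 [
  -- iteration 1/4 --
  FD 3: (-1,18) -> (-1,21) [heading=90, draw]
  FD 4: (-1,21) -> (-1,25) [heading=90, draw]
  FD 9: (-1,25) -> (-1,34) [heading=90, draw]
  RT 180: heading 90 -> 270
  -- iteration 2/4 --
  FD 3: (-1,34) -> (-1,31) [heading=270, draw]
  FD 4: (-1,31) -> (-1,27) [heading=270, draw]
  FD 9: (-1,27) -> (-1,18) [heading=270, draw]
  RT 180: heading 270 -> 90
  -- iteration 3/4 --
  FD 3: (-1,18) -> (-1,21) [heading=90, draw]
  FD 4: (-1,21) -> (-1,25) [heading=90, draw]
  FD 9: (-1,25) -> (-1,34) [heading=90, draw]
  RT 180: heading 90 -> 270
  -- iteration 4/4 --
  FD 3: (-1,34) -> (-1,31) [heading=270, draw]
  FD 4: (-1,31) -> (-1,27) [heading=270, draw]
  FD 9: (-1,27) -> (-1,18) [heading=270, draw]
  RT 180: heading 270 -> 90
]
FD 19: (-1,18) -> (-1,37) [heading=90, draw]
LT 180: heading 90 -> 270
RT 270: heading 270 -> 0
RT 180: heading 0 -> 180
FD 1: (-1,37) -> (-2,37) [heading=180, draw]
Final: pos=(-2,37), heading=180, 17 segment(s) drawn
Segments drawn: 17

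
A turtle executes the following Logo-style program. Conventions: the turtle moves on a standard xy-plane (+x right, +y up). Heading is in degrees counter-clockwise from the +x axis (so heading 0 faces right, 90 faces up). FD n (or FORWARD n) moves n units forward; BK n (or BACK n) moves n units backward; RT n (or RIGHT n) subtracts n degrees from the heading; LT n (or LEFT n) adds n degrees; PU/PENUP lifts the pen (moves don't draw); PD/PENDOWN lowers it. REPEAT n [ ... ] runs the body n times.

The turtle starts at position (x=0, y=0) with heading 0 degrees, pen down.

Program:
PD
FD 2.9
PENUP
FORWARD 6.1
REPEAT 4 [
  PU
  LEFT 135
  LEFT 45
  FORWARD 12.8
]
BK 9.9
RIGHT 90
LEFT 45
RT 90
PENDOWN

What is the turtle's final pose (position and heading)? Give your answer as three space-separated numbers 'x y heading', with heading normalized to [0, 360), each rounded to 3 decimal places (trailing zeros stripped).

Answer: -0.9 0 225

Derivation:
Executing turtle program step by step:
Start: pos=(0,0), heading=0, pen down
PD: pen down
FD 2.9: (0,0) -> (2.9,0) [heading=0, draw]
PU: pen up
FD 6.1: (2.9,0) -> (9,0) [heading=0, move]
REPEAT 4 [
  -- iteration 1/4 --
  PU: pen up
  LT 135: heading 0 -> 135
  LT 45: heading 135 -> 180
  FD 12.8: (9,0) -> (-3.8,0) [heading=180, move]
  -- iteration 2/4 --
  PU: pen up
  LT 135: heading 180 -> 315
  LT 45: heading 315 -> 0
  FD 12.8: (-3.8,0) -> (9,0) [heading=0, move]
  -- iteration 3/4 --
  PU: pen up
  LT 135: heading 0 -> 135
  LT 45: heading 135 -> 180
  FD 12.8: (9,0) -> (-3.8,0) [heading=180, move]
  -- iteration 4/4 --
  PU: pen up
  LT 135: heading 180 -> 315
  LT 45: heading 315 -> 0
  FD 12.8: (-3.8,0) -> (9,0) [heading=0, move]
]
BK 9.9: (9,0) -> (-0.9,0) [heading=0, move]
RT 90: heading 0 -> 270
LT 45: heading 270 -> 315
RT 90: heading 315 -> 225
PD: pen down
Final: pos=(-0.9,0), heading=225, 1 segment(s) drawn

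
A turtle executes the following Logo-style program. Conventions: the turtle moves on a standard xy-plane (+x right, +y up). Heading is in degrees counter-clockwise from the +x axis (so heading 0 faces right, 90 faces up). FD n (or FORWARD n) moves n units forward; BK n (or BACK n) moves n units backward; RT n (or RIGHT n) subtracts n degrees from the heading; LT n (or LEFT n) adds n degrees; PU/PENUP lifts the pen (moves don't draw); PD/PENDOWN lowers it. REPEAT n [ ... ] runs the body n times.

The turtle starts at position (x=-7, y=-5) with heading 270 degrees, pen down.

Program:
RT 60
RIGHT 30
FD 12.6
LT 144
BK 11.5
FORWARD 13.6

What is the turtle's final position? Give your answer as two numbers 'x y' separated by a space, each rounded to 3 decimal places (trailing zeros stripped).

Executing turtle program step by step:
Start: pos=(-7,-5), heading=270, pen down
RT 60: heading 270 -> 210
RT 30: heading 210 -> 180
FD 12.6: (-7,-5) -> (-19.6,-5) [heading=180, draw]
LT 144: heading 180 -> 324
BK 11.5: (-19.6,-5) -> (-28.904,1.76) [heading=324, draw]
FD 13.6: (-28.904,1.76) -> (-17.901,-6.234) [heading=324, draw]
Final: pos=(-17.901,-6.234), heading=324, 3 segment(s) drawn

Answer: -17.901 -6.234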